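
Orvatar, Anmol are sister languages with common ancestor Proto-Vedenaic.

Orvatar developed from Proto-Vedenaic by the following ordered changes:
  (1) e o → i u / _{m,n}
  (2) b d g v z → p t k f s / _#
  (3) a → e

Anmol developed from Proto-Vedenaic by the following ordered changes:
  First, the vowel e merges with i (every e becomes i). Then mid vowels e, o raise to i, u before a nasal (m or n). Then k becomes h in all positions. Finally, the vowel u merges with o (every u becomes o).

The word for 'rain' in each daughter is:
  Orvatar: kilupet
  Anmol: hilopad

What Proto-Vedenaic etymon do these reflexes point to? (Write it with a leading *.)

*kilupad

Position 7: Orvatar has t, Anmol has d. Anmol preserves d here (none of its changes turn any other segment into d), so the proto-segment is *d.
Position 6: Orvatar has e, Anmol has a. Anmol preserves a here (none of its changes turn any other segment into a), so the proto-segment is *a.
Position 4: Orvatar has u, Anmol has o. Taking the neighbouring segments as reconstructed: Orvatar u can only go back to *u; Anmol o could go back to *o or *u — the one source consistent with every daughter is *u.
Verify the candidate proto-form against each daughter:
Orvatar: start from *kilupad.
  rule 1: no change — kilupad
  rule 2 (final devoicing): kilupad → kilupat
  rule 3 (vowel merger): kilupat → kilupet
  ⇒ Orvatar kilupet
Anmol: *kilupad
  kilupad (rule 1 does not apply)
  kilupad (rule 2 does not apply)
  kilupad → hilupad   [unconditioned shift]
  hilupad → hilopad   [vowel merger]
  giving Anmol hilopad.
No other proto-form is consistent with every reflex, so the reconstruction is *kilupad.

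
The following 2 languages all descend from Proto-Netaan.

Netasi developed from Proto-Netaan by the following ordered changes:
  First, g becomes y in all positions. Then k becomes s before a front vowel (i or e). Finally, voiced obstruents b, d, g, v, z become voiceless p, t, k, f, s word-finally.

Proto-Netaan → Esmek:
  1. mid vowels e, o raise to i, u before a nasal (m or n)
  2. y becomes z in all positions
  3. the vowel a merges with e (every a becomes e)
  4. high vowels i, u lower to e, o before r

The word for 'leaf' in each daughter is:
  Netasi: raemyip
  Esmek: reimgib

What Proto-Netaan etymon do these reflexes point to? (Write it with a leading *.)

*raemgib

Position 2: Netasi has a, Esmek has e. Netasi preserves a here (none of its changes turn any other segment into a), so the proto-segment is *a.
Position 3: Netasi has e, Esmek has i. Netasi preserves e here (none of its changes turn any other segment into e), so the proto-segment is *e.
Continuing position by position gives *raemgib; check it forward:
Netasi: start from *raemgib.
  rule 1 (unconditioned shift): raemgib → raemyib
  rule 2: no change — raemyib
  rule 3 (final devoicing): raemyib → raemyip
  ⇒ Netasi raemyip
Esmek: start from *raemgib.
  rule 1 (pre-nasal raising): raemgib → raimgib
  rule 2: no change — raimgib
  rule 3 (vowel merger): raimgib → reimgib
  rule 4: no change — reimgib
  ⇒ Esmek reimgib
No other proto-form is consistent with every reflex, so the reconstruction is *raemgib.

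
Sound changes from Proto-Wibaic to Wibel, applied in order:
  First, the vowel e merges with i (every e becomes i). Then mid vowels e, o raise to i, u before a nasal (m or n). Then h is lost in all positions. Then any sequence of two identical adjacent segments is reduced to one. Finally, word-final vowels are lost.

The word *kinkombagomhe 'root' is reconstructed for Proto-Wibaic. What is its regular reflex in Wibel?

Wibel: *kinkombagomhe
  kinkombagomhe → kinkombagomhi   [vowel merger]
  kinkombagomhi → kinkumbagumhi   [pre-nasal raising]
  kinkumbagumhi → kinkumbagumi   [h-loss]
  kinkumbagumi (rule 4 does not apply)
  kinkumbagumi → kinkumbagum   [apocope]
  giving Wibel kinkumbagum.

kinkumbagum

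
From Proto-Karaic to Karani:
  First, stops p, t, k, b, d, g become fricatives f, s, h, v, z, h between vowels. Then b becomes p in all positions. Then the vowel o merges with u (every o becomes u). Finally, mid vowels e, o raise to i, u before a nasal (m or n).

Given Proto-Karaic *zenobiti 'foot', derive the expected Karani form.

zinuvisi

Karani: *zenobiti > zenovisi > zenuvisi > zinuvisi  (by intervocalic lenition, vowel merger, pre-nasal raising)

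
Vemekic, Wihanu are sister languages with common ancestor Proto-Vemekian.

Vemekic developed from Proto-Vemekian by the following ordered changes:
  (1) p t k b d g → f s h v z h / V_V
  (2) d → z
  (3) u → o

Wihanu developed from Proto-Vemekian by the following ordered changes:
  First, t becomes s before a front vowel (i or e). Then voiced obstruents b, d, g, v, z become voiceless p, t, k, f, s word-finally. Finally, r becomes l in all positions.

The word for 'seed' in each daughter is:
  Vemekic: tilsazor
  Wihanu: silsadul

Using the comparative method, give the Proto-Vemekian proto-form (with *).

*tilsadur

Position 6: Vemekic has z, Wihanu has d. Wihanu preserves d here (none of its changes turn any other segment into d), so the proto-segment is *d.
Position 7: Vemekic has o, Wihanu has u. Wihanu preserves u here (none of its changes turn any other segment into u), so the proto-segment is *u.
Continuing position by position gives *tilsadur; check it forward:
Vemekic: *tilsadur > tilsazur > tilsazor  (by intervocalic lenition, vowel merger)
Wihanu: *tilsadur
  tilsadur → silsadur   [palatalisation]
  silsadur (rule 2 does not apply)
  silsadur → silsadul   [unconditioned shift]
  giving Wihanu silsadul.
No other proto-form is consistent with every reflex, so the reconstruction is *tilsadur.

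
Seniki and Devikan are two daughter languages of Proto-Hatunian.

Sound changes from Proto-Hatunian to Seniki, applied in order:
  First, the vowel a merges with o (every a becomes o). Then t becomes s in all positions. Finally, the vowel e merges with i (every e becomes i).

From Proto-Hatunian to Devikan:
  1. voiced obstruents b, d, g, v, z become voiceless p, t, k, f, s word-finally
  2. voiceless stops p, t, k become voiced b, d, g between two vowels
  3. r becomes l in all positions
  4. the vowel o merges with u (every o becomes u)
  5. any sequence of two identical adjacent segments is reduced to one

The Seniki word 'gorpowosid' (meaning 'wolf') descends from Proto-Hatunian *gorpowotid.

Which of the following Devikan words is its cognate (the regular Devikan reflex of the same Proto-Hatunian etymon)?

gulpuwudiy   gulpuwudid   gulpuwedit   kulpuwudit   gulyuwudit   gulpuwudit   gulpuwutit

gulpuwudit

Devikan: start from *gorpowotid.
  rule 1 (final devoicing): gorpowotid → gorpowotit
  rule 2 (intervocalic voicing): gorpowotit → gorpowodit
  rule 3 (unconditioned shift): gorpowodit → golpowodit
  rule 4 (vowel merger): golpowodit → gulpuwudit
  rule 5: no change — gulpuwudit
  ⇒ Devikan gulpuwudit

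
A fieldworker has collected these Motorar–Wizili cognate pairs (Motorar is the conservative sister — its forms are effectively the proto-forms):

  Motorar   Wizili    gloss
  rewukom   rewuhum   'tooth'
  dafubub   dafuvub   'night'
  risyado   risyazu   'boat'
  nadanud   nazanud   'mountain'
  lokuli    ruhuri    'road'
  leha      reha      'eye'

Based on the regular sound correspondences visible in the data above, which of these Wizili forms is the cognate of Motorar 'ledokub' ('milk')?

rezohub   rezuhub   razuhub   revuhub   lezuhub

leha ~ reha — Motorar l corresponds to Wizili r word-initially before a front vowel.
risyado ~ risyazu — Motorar d corresponds to Wizili z between vowels (before a back vowel).
lokuli ~ ruhuri — Motorar o corresponds to Wizili u after a consonant, before a consonant other than r, m, n, p, b, f, v.
lokuli ~ ruhuri — Motorar k corresponds to Wizili h between vowels (before a back vowel).
Applying these to Motorar 'ledokub':
  ledokub → redokub   (l→r word-initially before a front vowel)
  redokub → rezokub   (d→z between vowels (before a back vowel))
  rezokub → rezukub   (o→u after a consonant, before a consonant other than r, m, n, p, b, f, v)
  rezukub → rezuhub   (k→h between vowels (before a back vowel))
So the Wizili cognate is 'rezuhub'.

rezuhub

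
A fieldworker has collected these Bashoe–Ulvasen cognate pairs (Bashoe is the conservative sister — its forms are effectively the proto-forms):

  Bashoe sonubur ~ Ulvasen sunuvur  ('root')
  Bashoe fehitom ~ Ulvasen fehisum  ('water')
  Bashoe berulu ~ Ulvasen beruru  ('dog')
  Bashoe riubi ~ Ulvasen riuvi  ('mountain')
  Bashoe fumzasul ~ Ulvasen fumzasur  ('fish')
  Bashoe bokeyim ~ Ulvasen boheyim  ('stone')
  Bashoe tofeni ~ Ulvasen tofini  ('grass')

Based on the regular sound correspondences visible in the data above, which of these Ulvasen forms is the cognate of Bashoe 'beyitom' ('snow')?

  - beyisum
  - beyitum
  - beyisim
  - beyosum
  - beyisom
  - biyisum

beyisum

fehitom ~ fehisum — Bashoe t corresponds to Ulvasen s between vowels (before a back vowel).
fehitom ~ fehisum — Bashoe o corresponds to Ulvasen u after a consonant, before a nasal.
Applying these to Bashoe 'beyitom':
  beyitom → beyisom   (t→s between vowels (before a back vowel))
  beyisom → beyisum   (o→u after a consonant, before a nasal)
So the Ulvasen cognate is 'beyisum'.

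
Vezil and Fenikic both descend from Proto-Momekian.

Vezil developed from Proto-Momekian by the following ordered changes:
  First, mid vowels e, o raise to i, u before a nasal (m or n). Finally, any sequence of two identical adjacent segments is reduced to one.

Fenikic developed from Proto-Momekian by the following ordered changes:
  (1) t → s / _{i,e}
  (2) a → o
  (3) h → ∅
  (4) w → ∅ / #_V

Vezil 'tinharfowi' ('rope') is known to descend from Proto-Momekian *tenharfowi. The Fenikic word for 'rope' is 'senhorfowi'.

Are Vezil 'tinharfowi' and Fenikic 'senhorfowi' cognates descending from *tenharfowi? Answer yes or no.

Derive the expected Fenikic reflex of *tenharfowi:
Fenikic: *tenharfowi > senharfowi > senhorfowi > senorfowi  (by palatalisation, vowel merger, h-loss)
The regular Fenikic reflex would be 'senorfowi', but the attested form is 'senhorfowi'. The correspondence is irregular, so they are not cognates (the Fenikic form has a different source).

no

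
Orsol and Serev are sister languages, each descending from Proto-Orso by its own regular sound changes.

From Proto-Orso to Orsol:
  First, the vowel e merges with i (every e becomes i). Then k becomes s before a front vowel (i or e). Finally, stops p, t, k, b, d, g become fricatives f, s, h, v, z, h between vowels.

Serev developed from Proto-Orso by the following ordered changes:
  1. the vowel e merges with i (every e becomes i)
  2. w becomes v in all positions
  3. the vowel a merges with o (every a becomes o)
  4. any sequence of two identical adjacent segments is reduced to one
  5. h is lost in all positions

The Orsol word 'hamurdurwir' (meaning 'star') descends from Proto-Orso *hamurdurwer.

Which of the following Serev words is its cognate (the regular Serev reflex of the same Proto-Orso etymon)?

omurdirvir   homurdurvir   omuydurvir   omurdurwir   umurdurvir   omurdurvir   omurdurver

Serev: *hamurdurwer
  hamurdurwer → hamurdurwir   [vowel merger]
  hamurdurwir → hamurdurvir   [unconditioned shift]
  hamurdurvir → homurdurvir   [vowel merger]
  homurdurvir (rule 4 does not apply)
  homurdurvir → omurdurvir   [h-loss]
  giving Serev omurdurvir.

omurdurvir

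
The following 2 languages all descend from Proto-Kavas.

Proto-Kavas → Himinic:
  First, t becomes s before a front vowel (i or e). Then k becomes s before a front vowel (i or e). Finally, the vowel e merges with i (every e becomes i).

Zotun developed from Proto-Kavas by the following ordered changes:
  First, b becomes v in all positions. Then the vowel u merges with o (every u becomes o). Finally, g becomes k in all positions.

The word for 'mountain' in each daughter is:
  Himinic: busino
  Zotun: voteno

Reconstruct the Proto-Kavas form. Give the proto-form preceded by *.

*buteno

Position 4: Himinic has i, Zotun has e. Zotun preserves e here (none of its changes turn any other segment into e), so the proto-segment is *e.
Position 2: Himinic has u, Zotun has o. Himinic preserves u here (none of its changes turn any other segment into u), so the proto-segment is *u.
Position 3: Himinic has s, Zotun has t. Zotun preserves t here (none of its changes turn any other segment into t), so the proto-segment is *t.
Verify the candidate proto-form against each daughter:
Himinic: *buteno
  buteno → buseno   [palatalisation]
  buseno (rule 2 does not apply)
  buseno → busino   [vowel merger]
  giving Himinic busino.
Zotun: *buteno > vuteno > voteno  (by unconditioned shift, vowel merger)
*buteno is the unique common source.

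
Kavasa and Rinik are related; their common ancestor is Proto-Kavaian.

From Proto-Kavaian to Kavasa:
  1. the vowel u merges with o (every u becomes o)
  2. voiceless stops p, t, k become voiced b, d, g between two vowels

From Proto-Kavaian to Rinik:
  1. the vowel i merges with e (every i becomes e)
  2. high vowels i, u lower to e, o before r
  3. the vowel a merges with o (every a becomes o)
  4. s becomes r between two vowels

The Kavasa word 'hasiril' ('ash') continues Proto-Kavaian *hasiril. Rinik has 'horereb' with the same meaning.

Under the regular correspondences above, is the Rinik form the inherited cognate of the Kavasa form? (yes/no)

Derive the expected Rinik reflex of *hasiril:
Rinik: *hasiril > haserel > hoserel > horerel  (by vowel merger, vowel merger, rhotacism)
The regular Rinik reflex would be 'horerel', but the attested form is 'horereb'. The correspondence is irregular, so they are not cognates (the Rinik form has a different source).

no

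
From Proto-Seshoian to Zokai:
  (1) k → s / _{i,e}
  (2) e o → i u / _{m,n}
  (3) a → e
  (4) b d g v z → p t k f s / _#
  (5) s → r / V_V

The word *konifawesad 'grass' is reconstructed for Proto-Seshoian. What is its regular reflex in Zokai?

kunifeweret

Zokai: *konifawesad
  konifawesad (rule 1 does not apply)
  konifawesad → kunifawesad   [pre-nasal raising]
  kunifawesad → kunifewesed   [vowel merger]
  kunifewesed → kunifeweset   [final devoicing]
  kunifeweset → kunifeweret   [rhotacism]
  giving Zokai kunifeweret.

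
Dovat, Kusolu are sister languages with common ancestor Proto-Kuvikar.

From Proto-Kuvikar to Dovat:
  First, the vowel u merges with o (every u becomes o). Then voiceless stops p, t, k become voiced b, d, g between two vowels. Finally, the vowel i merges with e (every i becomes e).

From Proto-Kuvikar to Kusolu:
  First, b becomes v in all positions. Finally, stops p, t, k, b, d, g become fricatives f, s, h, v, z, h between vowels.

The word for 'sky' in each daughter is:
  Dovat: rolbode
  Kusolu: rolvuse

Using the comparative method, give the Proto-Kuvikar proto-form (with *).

Position 5: Dovat has o, Kusolu has u. Kusolu preserves u here (none of its changes turn any other segment into u), so the proto-segment is *u.
Position 4: Dovat has b, Kusolu has v. Taking the neighbouring segments as reconstructed: Dovat b can only go back to *b; Kusolu v could go back to *b or *v — the one source consistent with every daughter is *b.
Position 6: Dovat has d, Kusolu has s. Taking the neighbouring segments as reconstructed: Dovat d could go back to *t or *d; Kusolu s could go back to *t or *s — the one source consistent with every daughter is *t.
The remaining positions agree across the daughters. Check the candidate against every language:
Dovat: start from *rolbute.
  rule 1 (vowel merger): rolbute → rolbote
  rule 2 (intervocalic voicing): rolbote → rolbode
  rule 3: no change — rolbode
  ⇒ Dovat rolbode
Kusolu: *rolbute > rolvute > rolvuse  (by unconditioned shift, intervocalic lenition)
Only *rolbute yields all of Dovat rolbode, Kusolu rolvuse.

*rolbute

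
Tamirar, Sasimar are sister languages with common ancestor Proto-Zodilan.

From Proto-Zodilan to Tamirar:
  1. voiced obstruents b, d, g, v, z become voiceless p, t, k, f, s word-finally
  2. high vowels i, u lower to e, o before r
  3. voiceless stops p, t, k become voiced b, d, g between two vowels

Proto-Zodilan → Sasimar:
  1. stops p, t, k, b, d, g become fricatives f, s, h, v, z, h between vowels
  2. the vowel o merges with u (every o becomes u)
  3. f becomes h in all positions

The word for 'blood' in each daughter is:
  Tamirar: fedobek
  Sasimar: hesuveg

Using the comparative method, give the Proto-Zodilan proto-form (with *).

Position 5: Tamirar has b, Sasimar has v. Taking the neighbouring segments as reconstructed: Tamirar b could go back to *p or *b; Sasimar v could go back to *b or *v — the one source consistent with every daughter is *b.
Position 4: Tamirar has o, Sasimar has u. Taking the neighbouring segments as reconstructed: Tamirar o can only go back to *o; Sasimar u could go back to *o or *u — the one source consistent with every daughter is *o.
Position 7: Tamirar has k, Sasimar has g. Sasimar preserves g here (none of its changes turn any other segment into g), so the proto-segment is *g.
Continuing position by position gives *fetobeg; check it forward:
Tamirar: *fetobeg > fetobek > fedobek  (by final devoicing, intervocalic voicing)
Sasimar: *fetobeg > fesoveg > fesuveg > hesuveg  (by intervocalic lenition, vowel merger, unconditioned shift)
No other proto-form is consistent with every reflex, so the reconstruction is *fetobeg.

*fetobeg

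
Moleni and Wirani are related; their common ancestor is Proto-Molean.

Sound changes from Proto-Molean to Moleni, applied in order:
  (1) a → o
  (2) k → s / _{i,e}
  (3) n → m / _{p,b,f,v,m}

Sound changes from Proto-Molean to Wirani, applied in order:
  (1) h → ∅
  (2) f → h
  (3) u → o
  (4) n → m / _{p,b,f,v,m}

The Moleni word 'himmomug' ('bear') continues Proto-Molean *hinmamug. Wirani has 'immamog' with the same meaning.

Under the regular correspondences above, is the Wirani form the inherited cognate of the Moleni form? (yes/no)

yes

Derive the expected Wirani reflex of *hinmamug:
Wirani: *hinmamug > inmamug > inmamog > immamog  (by h-loss, vowel merger, nasal place assimilation)
Wirani 'immamog' matches the regular reflex exactly, so the pair is cognate.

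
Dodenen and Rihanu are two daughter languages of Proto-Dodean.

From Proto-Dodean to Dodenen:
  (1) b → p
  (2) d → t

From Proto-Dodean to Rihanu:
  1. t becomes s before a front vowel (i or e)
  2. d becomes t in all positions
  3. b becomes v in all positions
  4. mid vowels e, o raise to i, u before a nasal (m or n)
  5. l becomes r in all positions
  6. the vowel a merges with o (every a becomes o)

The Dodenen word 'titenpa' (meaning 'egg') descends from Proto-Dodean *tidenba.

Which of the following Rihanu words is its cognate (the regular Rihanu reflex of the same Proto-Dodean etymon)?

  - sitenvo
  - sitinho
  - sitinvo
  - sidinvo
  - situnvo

Rihanu: *tidenba > sidenba > sitenba > sitenva > sitinva > sitinvo  (by palatalisation, unconditioned shift, unconditioned shift, pre-nasal raising, vowel merger)
Among the options, 'sitinvo' alone shows every Rihanu change applied in order.

sitinvo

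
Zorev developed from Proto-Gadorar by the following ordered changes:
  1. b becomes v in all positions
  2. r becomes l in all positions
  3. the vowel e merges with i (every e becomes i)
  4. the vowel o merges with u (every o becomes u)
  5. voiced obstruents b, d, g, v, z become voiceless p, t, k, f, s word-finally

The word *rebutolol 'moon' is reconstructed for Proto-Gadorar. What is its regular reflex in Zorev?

livutulul

Zorev: *rebutolol
  rebutolol → revutolol   [unconditioned shift]
  revutolol → levutolol   [unconditioned shift]
  levutolol → livutolol   [vowel merger]
  livutolol → livutulul   [vowel merger]
  livutulul (rule 5 does not apply)
  giving Zorev livutulul.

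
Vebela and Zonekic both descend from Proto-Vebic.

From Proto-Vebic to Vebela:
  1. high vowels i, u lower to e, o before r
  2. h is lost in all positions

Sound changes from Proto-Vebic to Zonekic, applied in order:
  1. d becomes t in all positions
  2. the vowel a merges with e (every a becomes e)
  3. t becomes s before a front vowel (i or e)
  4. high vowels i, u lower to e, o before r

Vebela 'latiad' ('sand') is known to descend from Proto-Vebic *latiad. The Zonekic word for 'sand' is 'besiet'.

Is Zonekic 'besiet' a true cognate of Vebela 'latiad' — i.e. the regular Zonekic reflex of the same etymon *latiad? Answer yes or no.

no

Derive the expected Zonekic reflex of *latiad:
Zonekic: *latiad > latiat > letiet > lesiet  (by unconditioned shift, vowel merger, palatalisation)
The regular Zonekic reflex would be 'lesiet', but the attested form is 'besiet'. The correspondence is irregular, so they are not cognates (the Zonekic form has a different source).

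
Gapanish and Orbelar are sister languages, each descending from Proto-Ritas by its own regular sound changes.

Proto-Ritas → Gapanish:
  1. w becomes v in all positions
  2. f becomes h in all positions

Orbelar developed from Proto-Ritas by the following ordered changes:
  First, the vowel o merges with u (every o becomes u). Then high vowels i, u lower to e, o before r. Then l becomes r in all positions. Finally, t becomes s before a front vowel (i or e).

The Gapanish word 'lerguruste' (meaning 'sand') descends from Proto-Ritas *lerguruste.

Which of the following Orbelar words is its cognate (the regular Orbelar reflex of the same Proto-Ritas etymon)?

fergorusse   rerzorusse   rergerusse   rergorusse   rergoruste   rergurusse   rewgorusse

Orbelar: *lerguruste > lergoruste > rergoruste > rergorusse  (by pre-rhotic lowering, unconditioned shift, palatalisation)

rergorusse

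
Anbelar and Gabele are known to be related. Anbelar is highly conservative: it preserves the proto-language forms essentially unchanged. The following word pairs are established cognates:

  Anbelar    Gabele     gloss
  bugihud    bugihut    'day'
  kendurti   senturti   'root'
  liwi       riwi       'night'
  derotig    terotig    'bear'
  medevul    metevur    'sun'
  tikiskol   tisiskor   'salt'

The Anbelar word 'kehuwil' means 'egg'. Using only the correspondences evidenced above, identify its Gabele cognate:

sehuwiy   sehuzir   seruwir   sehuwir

sehuwir

kendurti ~ senturti — Anbelar k corresponds to Gabele s word-initially before a front vowel.
medevul ~ metevur, tikiskol ~ tisiskor — Anbelar l corresponds to Gabele r word-finally.
Applying these to Anbelar 'kehuwil':
  kehuwil → sehuwil   (k→s word-initially before a front vowel)
  sehuwil → sehuwir   (l→r word-finally)
So the Gabele cognate is 'sehuwir'.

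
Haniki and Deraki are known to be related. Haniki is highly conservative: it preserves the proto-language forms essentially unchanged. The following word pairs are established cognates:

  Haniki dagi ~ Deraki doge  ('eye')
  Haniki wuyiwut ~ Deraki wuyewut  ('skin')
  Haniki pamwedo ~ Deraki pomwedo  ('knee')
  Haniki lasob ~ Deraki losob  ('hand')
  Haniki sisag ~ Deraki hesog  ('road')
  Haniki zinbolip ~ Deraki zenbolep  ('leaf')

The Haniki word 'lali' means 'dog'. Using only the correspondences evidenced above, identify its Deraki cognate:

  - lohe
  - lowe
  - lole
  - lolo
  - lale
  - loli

dagi ~ doge, lasob ~ losob — Haniki a corresponds to Deraki o after a consonant, before a consonant other than r, m, n, p, b, f, v.
dagi ~ doge — Haniki i corresponds to Deraki e word-finally.
Applying these to Haniki 'lali':
  lali → loli   (a→o after a consonant, before a consonant other than r, m, n, p, b, f, v)
  loli → lole   (i→e word-finally)
So the Deraki cognate is 'lole'.

lole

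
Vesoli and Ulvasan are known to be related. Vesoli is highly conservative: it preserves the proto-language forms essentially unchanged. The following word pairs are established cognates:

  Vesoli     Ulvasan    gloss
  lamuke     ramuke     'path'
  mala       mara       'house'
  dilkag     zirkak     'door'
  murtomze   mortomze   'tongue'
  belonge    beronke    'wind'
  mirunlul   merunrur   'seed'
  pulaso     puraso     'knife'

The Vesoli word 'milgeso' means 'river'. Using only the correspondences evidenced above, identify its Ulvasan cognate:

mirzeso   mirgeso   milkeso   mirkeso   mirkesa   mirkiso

dilkag ~ zirkak — Vesoli l corresponds to Ulvasan r after a vowel, before a consonant other than r, m, n, p, b, f, v.
belonge ~ beronke — Vesoli g corresponds to Ulvasan k after a consonant, before a front vowel.
Applying these to Vesoli 'milgeso':
  milgeso → mirgeso   (l→r after a vowel, before a consonant other than r, m, n, p, b, f, v)
  mirgeso → mirkeso   (g→k after a consonant, before a front vowel)
So the Ulvasan cognate is 'mirkeso'.

mirkeso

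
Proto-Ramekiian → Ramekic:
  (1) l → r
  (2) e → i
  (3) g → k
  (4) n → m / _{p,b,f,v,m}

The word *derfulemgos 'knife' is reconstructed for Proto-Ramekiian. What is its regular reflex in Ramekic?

Ramekic: start from *derfulemgos.
  rule 1 (unconditioned shift): derfulemgos → derfuremgos
  rule 2 (vowel merger): derfuremgos → dirfurimgos
  rule 3 (unconditioned shift): dirfurimgos → dirfurimkos
  rule 4: no change — dirfurimkos
  ⇒ Ramekic dirfurimkos

dirfurimkos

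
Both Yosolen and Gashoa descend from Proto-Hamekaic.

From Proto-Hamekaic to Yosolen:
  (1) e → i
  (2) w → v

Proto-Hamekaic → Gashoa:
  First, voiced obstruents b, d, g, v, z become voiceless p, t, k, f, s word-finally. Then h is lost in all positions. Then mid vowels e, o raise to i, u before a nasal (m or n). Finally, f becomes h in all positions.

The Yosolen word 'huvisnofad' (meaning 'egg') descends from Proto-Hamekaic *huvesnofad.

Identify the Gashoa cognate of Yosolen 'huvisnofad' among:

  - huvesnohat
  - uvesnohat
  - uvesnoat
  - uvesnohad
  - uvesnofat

Gashoa: *huvesnofad > huvesnofat > uvesnofat > uvesnohat  (by final devoicing, h-loss, unconditioned shift)
Only 'uvesnohat' matches the regular Gashoa development of *huvesnofad.

uvesnohat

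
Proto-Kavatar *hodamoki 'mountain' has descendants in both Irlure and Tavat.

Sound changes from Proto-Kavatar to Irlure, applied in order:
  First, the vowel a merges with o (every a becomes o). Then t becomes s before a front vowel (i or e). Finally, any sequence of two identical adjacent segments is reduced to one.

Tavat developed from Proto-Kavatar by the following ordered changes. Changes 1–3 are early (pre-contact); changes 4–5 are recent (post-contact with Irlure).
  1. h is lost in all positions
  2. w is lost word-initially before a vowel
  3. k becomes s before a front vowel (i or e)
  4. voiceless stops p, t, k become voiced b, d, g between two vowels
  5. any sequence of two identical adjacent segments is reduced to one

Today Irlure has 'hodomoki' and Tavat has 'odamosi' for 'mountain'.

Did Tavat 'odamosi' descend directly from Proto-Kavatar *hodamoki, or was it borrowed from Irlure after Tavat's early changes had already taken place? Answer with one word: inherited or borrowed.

If inherited, *hodamoki would pass through all of Tavat's changes:
Tavat: *hodamoki
  hodamoki → odamoki   [h-loss]
  odamoki (rule 2 does not apply)
  odamoki → odamosi   [palatalisation]
  odamosi (rule 4 does not apply)
  odamosi (rule 5 does not apply)
  giving Tavat odamosi.
If borrowed from Irlure 'hodomoki' after the early changes, it would undergo only the recent ones:
  rule 4 (intervocalic voicing): hodomoki → hodomogi
  rule 5 (degemination): no change (hodomogi)
  ⇒ as a loan: hodomogi
Tavat 'odamosi' matches the inherited outcome exactly, so it is an inherited cognate, not a loan.

inherited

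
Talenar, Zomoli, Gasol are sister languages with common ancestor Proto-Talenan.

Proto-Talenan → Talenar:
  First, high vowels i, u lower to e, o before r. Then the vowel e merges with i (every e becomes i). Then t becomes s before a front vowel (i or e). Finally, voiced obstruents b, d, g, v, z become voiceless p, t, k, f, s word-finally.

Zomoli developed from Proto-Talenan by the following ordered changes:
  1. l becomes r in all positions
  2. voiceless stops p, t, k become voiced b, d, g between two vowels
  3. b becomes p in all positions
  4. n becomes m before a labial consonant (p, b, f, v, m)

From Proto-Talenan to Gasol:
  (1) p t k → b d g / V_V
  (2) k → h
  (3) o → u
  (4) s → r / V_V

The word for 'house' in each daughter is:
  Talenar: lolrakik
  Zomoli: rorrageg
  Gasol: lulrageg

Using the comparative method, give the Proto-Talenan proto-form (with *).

*lolrakeg

Position 7: Talenar has i, Zomoli has e, Gasol has e. Zomoli preserves e here (none of its changes turn any other segment into e), so the proto-segment is *e.
Position 1: Talenar has l, Zomoli has r, Gasol has l. Talenar preserves l here (none of its changes turn any other segment into l), so the proto-segment is *l.
Position 3: Talenar has l, Zomoli has r, Gasol has l. Talenar preserves l here (none of its changes turn any other segment into l), so the proto-segment is *l.
Continuing position by position gives *lolrakeg; check it forward:
Talenar: *lolrakeg > lolrakig > lolrakik  (by vowel merger, final devoicing)
Zomoli: *lolrakeg > rorrakeg > rorrageg  (by unconditioned shift, intervocalic voicing)
Gasol: *lolrakeg
  lolrakeg → lolrageg   [intervocalic voicing]
  lolrageg (rule 2 does not apply)
  lolrageg → lulrageg   [vowel merger]
  lulrageg (rule 4 does not apply)
  giving Gasol lulrageg.
No other proto-form is consistent with every reflex, so the reconstruction is *lolrakeg.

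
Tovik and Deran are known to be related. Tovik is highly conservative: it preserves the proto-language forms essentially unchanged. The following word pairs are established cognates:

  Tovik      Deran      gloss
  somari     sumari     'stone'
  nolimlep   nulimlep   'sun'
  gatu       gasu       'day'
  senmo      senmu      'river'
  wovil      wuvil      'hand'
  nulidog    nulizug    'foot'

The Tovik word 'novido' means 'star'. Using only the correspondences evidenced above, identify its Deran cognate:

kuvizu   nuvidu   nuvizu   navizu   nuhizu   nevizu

nuvizu

wovil ~ wuvil — Tovik o corresponds to Deran u after a consonant, before a labial obstruent.
nulidog ~ nulizug — Tovik d corresponds to Deran z between vowels (before a back vowel).
senmo ~ senmu — Tovik o corresponds to Deran u word-finally.
Applying these to Tovik 'novido':
  novido → nuvido   (o→u after a consonant, before a labial obstruent)
  nuvido → nuvizo   (d→z between vowels (before a back vowel))
  nuvizo → nuvizu   (o→u word-finally)
So the Deran cognate is 'nuvizu'.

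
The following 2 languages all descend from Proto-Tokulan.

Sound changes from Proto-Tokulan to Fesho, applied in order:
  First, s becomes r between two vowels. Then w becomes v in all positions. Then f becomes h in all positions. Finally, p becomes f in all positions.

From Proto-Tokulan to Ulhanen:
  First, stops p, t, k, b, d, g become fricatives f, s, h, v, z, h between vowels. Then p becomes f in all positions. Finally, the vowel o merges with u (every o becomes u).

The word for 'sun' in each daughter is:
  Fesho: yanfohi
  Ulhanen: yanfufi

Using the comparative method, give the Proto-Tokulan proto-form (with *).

*yanpofi

Position 5: Fesho has o, Ulhanen has u. Fesho preserves o here (none of its changes turn any other segment into o), so the proto-segment is *o.
Position 6: Fesho has h, Ulhanen has f. Taking the neighbouring segments as reconstructed: Fesho h could go back to *f or *h; Ulhanen f could go back to *p or *f — the one source consistent with every daughter is *f.
Position 4: Fesho has f, Ulhanen has f. In Fesho, f can only continue *p, so the proto-segment is *p.
Verify the candidate proto-form against each daughter:
Fesho: start from *yanpofi.
  rule 1: no change — yanpofi
  rule 2: no change — yanpofi
  rule 3 (unconditioned shift): yanpofi → yanpohi
  rule 4 (unconditioned shift): yanpohi → yanfohi
  ⇒ Fesho yanfohi
Ulhanen: *yanpofi > yanfofi > yanfufi  (by unconditioned shift, vowel merger)
No other proto-form is consistent with every reflex, so the reconstruction is *yanpofi.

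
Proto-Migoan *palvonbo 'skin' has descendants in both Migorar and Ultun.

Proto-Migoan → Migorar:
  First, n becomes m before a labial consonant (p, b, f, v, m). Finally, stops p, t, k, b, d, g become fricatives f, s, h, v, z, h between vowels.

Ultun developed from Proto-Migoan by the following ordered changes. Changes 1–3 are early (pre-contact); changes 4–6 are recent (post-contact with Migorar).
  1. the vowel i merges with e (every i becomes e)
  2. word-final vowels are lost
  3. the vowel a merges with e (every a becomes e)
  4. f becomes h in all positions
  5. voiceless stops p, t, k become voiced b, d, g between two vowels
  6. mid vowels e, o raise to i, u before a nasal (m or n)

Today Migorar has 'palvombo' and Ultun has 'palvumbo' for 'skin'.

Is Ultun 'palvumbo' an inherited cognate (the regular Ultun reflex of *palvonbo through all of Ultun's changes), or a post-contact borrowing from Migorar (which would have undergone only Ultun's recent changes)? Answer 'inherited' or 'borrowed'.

borrowed

If inherited, *palvonbo would pass through all of Ultun's changes:
Ultun: *palvonbo > palvonb > pelvonb > pelvunb  (by apocope, vowel merger, pre-nasal raising)
If borrowed from Migorar 'palvombo' after the early changes, it would undergo only the recent ones:
  rule 4 (unconditioned shift): no change (palvombo)
  rule 5 (intervocalic voicing): no change (palvombo)
  rule 6 (pre-nasal raising): palvombo → palvumbo
  ⇒ as a loan: palvumbo
Ultun 'palvumbo' matches the loan outcome 'palvumbo', not the inherited 'pelvunb' — it skipped the early Ultun changes, so it was borrowed from Migorar.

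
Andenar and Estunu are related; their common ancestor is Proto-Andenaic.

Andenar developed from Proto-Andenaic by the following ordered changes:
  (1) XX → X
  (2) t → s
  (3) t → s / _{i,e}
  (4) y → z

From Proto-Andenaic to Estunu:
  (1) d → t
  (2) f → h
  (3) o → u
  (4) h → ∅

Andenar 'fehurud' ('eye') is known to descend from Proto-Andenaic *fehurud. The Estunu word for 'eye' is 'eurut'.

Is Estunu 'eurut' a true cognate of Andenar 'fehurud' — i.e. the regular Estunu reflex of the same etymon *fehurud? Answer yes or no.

Derive the expected Estunu reflex of *fehurud:
Estunu: *fehurud
  fehurud → fehurut   [unconditioned shift]
  fehurut → hehurut   [unconditioned shift]
  hehurut (rule 3 does not apply)
  hehurut → eurut   [h-loss]
  giving Estunu eurut.
Estunu 'eurut' matches the regular reflex exactly, so the pair is cognate.

yes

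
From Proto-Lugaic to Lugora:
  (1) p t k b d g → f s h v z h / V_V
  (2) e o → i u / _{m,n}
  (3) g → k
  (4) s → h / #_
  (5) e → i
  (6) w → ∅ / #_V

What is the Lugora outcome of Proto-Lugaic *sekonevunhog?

hihunivunhok

Lugora: *sekonevunhog
  sekonevunhog → sehonevunhog   [intervocalic lenition]
  sehonevunhog → sehunevunhog   [pre-nasal raising]
  sehunevunhog → sehunevunhok   [unconditioned shift]
  sehunevunhok → hehunevunhok   [debuccalisation]
  hehunevunhok → hihunivunhok   [vowel merger]
  hihunivunhok (rule 6 does not apply)
  giving Lugora hihunivunhok.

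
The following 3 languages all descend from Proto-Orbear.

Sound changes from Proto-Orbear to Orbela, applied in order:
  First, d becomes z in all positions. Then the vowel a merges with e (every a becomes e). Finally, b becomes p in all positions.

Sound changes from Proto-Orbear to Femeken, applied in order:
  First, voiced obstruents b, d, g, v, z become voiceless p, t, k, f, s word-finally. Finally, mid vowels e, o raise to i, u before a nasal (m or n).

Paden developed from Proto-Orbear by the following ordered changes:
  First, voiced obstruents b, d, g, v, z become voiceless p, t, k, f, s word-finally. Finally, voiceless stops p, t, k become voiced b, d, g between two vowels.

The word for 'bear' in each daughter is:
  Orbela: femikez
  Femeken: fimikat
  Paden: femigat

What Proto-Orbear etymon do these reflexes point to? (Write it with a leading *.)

Position 5: Orbela has k, Femeken has k, Paden has g. Orbela preserves k here (none of its changes turn any other segment into k), so the proto-segment is *k.
Position 7: Orbela has z, Femeken has t, Paden has t. Taking the neighbouring segments as reconstructed: Orbela z could go back to *d or *z; Femeken t could go back to *t or *d; Paden t could go back to *t or *d — the one source consistent with every daughter is *d.
Position 6: Orbela has e, Femeken has a, Paden has a. Femeken preserves a here (none of its changes turn any other segment into a), so the proto-segment is *a.
This points to *femikad. Verify forward in each daughter:
Orbela: *femikad
  femikad → femikaz   [unconditioned shift]
  femikaz → femikez   [vowel merger]
  femikez (rule 3 does not apply)
  giving Orbela femikez.
Femeken: start from *femikad.
  rule 1 (final devoicing): femikad → femikat
  rule 2 (pre-nasal raising): femikat → fimikat
  ⇒ Femeken fimikat
Paden: *femikad
  femikad → femikat   [final devoicing]
  femikat → femigat   [intervocalic voicing]
  giving Paden femigat.
*femikad is the unique common source.

*femikad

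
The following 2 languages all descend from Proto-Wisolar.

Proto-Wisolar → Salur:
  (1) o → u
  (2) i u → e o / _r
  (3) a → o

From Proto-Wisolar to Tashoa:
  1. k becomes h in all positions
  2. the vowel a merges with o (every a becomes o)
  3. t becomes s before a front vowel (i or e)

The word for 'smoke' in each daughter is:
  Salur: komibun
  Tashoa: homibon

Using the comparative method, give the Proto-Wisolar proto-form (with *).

*kamibon

Position 6: Salur has u, Tashoa has o. Taking the neighbouring segments as reconstructed: Salur u could go back to *o or *u; Tashoa o could go back to *a or *o — the one source consistent with every daughter is *o.
Position 1: Salur has k, Tashoa has h. Salur preserves k here (none of its changes turn any other segment into k), so the proto-segment is *k.
Position 2: Salur has o, Tashoa has o. Taking the neighbouring segments as reconstructed: Salur o can only go back to *a; Tashoa o could go back to *a or *o — the one source consistent with every daughter is *a.
Continuing position by position gives *kamibon; check it forward:
Salur: *kamibon
  kamibon → kamibun   [vowel merger]
  kamibun (rule 2 does not apply)
  kamibun → komibun   [vowel merger]
  giving Salur komibun.
Tashoa: start from *kamibon.
  rule 1 (unconditioned shift): kamibon → hamibon
  rule 2 (vowel merger): hamibon → homibon
  rule 3: no change — homibon
  ⇒ Tashoa homibon
No other proto-form is consistent with every reflex, so the reconstruction is *kamibon.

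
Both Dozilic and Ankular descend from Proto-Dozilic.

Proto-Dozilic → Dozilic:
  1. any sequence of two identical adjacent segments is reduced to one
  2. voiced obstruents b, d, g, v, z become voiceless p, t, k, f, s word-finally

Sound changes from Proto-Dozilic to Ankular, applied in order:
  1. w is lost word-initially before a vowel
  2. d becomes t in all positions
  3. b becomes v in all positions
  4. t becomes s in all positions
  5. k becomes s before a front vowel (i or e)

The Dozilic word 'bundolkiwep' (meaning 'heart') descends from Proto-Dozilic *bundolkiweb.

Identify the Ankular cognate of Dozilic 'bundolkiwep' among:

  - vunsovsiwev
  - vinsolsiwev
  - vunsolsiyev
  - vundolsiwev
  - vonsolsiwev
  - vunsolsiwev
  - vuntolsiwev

vunsolsiwev

Ankular: start from *bundolkiweb.
  rule 1: no change — bundolkiweb
  rule 2 (unconditioned shift): bundolkiweb → buntolkiweb
  rule 3 (unconditioned shift): buntolkiweb → vuntolkiwev
  rule 4 (unconditioned shift): vuntolkiwev → vunsolkiwev
  rule 5 (palatalisation): vunsolkiwev → vunsolsiwev
  ⇒ Ankular vunsolsiwev
Among the options, 'vunsolsiwev' alone shows every Ankular change applied in order.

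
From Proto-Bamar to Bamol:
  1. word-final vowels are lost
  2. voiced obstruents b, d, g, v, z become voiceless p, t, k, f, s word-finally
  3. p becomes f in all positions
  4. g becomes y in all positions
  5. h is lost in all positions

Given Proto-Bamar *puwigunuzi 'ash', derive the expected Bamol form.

Bamol: *puwigunuzi > puwigunuz > puwigunus > fuwigunus > fuwiyunus  (by apocope, final devoicing, unconditioned shift, unconditioned shift)

fuwiyunus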